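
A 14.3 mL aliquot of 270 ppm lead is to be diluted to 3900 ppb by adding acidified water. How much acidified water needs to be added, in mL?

976 mL

3900 ppb = 3.90 ppm.
V₂ = C₁V₁/C₂ = 270 × 14.3 / 3.90 = 990 mL.
Diluent to add = V₂ − V₁ = 990 − 14.3 = 976 mL.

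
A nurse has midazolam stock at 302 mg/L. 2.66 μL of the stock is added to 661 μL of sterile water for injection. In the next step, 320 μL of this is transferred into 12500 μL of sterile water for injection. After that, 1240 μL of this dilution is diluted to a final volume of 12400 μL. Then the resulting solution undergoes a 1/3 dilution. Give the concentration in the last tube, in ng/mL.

1.01 ng/mL

Overall dilution factor = 249.5 × 40.06 × 10 × 3 = 3.00 × 10⁵.
302 mg/L / 3.00 × 10⁵ = 1.01 × 10⁻³ mg/L = 1.01 ng/mL.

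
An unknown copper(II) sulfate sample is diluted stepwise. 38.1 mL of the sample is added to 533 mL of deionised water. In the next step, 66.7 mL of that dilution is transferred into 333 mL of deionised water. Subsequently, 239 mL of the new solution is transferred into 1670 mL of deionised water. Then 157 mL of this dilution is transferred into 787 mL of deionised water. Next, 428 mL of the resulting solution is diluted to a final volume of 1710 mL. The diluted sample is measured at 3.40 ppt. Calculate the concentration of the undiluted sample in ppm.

0.0586 ppm

Overall dilution factor = 14.99 × 5.993 × 7.987 × 6.013 × 3.995 = 1.72 × 10⁴.
Original = 3.40 ppt × 1.72 × 10⁴ = 5.86 × 10⁴ ppt = 0.0586 ppm.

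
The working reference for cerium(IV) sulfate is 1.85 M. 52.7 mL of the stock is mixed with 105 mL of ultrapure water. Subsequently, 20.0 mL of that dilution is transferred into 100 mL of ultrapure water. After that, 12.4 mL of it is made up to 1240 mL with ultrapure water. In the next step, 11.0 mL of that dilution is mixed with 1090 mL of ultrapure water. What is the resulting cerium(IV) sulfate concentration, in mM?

Overall dilution factor = 2.992 × 6 × 100 × 100.1 = 1.80 × 10⁵.
1.85 M / 1.80 × 10⁵ = 1.03 × 10⁻⁵ M = 0.0103 mM.

0.0103 mM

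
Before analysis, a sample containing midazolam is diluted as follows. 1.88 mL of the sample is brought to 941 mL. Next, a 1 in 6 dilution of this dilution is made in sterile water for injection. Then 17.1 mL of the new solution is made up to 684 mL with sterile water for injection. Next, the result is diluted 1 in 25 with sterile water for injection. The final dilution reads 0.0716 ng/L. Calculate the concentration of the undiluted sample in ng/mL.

215 ng/mL

Overall dilution factor = 500.5 × 6 × 40 × 25 = 3.00 × 10⁶.
Original = 0.0716 ng/L × 3.00 × 10⁶ = 2.15 × 10⁵ ng/L = 215 ng/mL.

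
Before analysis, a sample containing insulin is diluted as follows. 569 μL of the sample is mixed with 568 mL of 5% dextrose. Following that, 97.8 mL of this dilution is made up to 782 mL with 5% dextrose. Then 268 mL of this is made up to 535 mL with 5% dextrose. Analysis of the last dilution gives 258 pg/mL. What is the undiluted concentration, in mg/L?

Overall dilution factor = 999.2 × 7.996 × 1.996 = 1.59 × 10⁴.
Original = 258 pg/mL × 1.59 × 10⁴ = 4.12 × 10⁶ pg/mL = 4.12 mg/L.

4.12 mg/L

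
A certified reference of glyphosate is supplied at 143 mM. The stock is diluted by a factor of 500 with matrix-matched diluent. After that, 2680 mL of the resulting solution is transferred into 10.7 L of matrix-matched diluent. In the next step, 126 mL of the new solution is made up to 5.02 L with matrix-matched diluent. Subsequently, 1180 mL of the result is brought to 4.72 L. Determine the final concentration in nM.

359 nM

Overall dilution factor = 500 × 4.993 × 39.84 × 4 = 3.98 × 10⁵.
143 mM / 3.98 × 10⁵ = 3.59 × 10⁻⁴ mM = 359 nM.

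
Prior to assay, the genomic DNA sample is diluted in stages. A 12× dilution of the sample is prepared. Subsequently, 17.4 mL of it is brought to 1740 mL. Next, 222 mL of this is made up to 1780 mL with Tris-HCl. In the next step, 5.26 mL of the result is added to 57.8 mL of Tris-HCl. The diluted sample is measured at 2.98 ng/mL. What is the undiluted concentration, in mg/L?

344 mg/L

Overall dilution factor = 12 × 100 × 8.018 × 11.99 = 1.15 × 10⁵.
Original = 2.98 ng/mL × 1.15 × 10⁵ = 3.44 × 10⁵ ng/mL = 344 mg/L.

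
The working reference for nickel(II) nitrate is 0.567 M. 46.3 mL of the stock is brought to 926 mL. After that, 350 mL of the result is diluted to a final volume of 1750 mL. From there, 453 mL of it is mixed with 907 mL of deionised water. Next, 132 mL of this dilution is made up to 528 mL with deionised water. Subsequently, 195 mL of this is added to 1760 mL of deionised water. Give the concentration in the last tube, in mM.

Overall dilution factor = 20 × 5 × 3.002 × 4 × 10.03 = 1.20 × 10⁴.
0.567 M / 1.20 × 10⁴ = 4.71 × 10⁻⁵ M = 0.0471 mM.

0.0471 mM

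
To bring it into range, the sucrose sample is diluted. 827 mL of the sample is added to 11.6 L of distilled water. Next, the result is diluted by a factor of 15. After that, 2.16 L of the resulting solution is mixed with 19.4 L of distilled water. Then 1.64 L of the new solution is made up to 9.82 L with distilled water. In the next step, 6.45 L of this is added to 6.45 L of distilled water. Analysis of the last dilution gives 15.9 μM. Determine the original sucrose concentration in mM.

428 mM

Overall dilution factor = 15.03 × 15 × 9.981 × 5.988 × 2 = 2.69 × 10⁴.
Original = 15.9 μM × 2.69 × 10⁴ = 4.28 × 10⁵ μM = 428 mM.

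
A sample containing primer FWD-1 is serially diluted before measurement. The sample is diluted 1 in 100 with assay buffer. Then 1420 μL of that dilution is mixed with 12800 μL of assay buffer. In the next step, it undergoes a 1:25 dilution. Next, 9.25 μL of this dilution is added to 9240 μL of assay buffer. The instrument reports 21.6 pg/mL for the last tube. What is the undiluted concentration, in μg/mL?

Overall dilution factor = 100 × 10.01 × 25 × 999.9 = 2.50 × 10⁷.
Original = 21.6 pg/mL × 2.50 × 10⁷ = 5.41 × 10⁸ pg/mL = 541 μg/mL.

541 μg/mL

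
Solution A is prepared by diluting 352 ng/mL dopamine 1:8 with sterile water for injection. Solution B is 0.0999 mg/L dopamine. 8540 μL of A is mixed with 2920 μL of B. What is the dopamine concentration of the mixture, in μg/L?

58.2 μg/L

C_A = 352 ng/mL / 8 = 44.0 ng/mL.
C_B = 0.0999 mg/L = 99.9 ng/mL.
C_mix = (C_A·V_A + C_B·V_B)/(V_A + V_B) = (44.0×8540 + 99.9×2920) / 11460 = 58.2 ng/mL = 58.2 μg/L.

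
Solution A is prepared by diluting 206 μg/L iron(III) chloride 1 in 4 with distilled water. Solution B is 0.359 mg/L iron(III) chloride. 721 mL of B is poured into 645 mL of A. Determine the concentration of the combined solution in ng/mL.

214 ng/mL

C_A = 206 μg/L / 4 = 51.5 μg/L.
C_B = 0.359 mg/L = 359 μg/L.
C_mix = (C_A·V_A + C_B·V_B)/(V_A + V_B) = (51.5×645 + 359×721) / 1366 = 214 μg/L = 214 ng/mL.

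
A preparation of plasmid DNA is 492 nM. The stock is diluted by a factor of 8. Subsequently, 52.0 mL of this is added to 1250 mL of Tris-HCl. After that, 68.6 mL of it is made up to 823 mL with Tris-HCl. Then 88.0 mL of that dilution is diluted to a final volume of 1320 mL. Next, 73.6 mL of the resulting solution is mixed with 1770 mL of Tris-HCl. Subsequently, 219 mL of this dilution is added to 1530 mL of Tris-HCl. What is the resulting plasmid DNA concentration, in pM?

Overall dilution factor = 8 × 25.04 × 12.00 × 15 × 25.05 × 7.986 = 7.21 × 10⁶.
492 nM / 7.21 × 10⁶ = 6.82 × 10⁻⁵ nM = 0.0682 pM.

0.0682 pM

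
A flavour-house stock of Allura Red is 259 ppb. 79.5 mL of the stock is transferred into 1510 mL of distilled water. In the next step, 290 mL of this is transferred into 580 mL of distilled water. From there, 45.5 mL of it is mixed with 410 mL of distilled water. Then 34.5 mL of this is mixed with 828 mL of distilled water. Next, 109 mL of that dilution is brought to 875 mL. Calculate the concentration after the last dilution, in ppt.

Overall dilution factor = 19.99 × 3 × 10.01 × 25 × 8.028 = 1.21 × 10⁵.
259 ppb / 1.21 × 10⁵ = 2.15 × 10⁻³ ppb = 2.15 ppt.

2.15 ppt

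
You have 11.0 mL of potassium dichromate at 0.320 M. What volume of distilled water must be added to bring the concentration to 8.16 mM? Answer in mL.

8.16 mM = 8.16 × 10⁻³ M.
V₂ = C₁V₁/C₂ = 0.320 × 11.0 / 8.16 × 10⁻³ = 431 mL.
Diluent to add = V₂ − V₁ = 431 − 11.0 = 420 mL.

420 mL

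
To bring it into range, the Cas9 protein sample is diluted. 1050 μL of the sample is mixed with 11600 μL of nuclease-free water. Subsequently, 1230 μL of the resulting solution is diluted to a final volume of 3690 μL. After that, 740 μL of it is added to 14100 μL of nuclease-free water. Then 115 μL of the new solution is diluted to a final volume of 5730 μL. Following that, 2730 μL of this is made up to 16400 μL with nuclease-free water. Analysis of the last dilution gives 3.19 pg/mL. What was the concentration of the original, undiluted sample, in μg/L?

692 μg/L

Overall dilution factor = 12.05 × 3 × 20.05 × 49.83 × 6.007 = 2.17 × 10⁵.
Original = 3.19 pg/mL × 2.17 × 10⁵ = 6.92 × 10⁵ pg/mL = 692 μg/L.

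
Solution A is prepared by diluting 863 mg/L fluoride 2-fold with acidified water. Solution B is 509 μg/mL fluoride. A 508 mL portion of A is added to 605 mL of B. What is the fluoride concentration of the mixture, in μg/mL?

C_A = 863 mg/L / 2 = 432 mg/L.
C_B = 509 μg/mL = 509 mg/L.
C_mix = (C_A·V_A + C_B·V_B)/(V_A + V_B) = (432×508 + 509×605) / 1113 = 474 mg/L = 474 μg/mL.

474 μg/mL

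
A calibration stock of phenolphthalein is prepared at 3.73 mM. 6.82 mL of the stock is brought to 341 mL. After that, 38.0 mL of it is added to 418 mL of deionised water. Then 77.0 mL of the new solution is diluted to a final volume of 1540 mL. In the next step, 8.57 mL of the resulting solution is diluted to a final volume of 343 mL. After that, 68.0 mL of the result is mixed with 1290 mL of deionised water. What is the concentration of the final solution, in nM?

0.389 nM

Overall dilution factor = 50 × 12 × 20 × 40.02 × 19.97 = 9.59 × 10⁶.
3.73 mM / 9.59 × 10⁶ = 3.89 × 10⁻⁷ mM = 0.389 nM.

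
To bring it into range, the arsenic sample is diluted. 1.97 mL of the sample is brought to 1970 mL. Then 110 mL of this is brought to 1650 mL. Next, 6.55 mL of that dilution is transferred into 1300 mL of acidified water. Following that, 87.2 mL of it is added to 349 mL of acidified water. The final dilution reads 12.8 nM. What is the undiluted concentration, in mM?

Overall dilution factor = 1000 × 15 × 199.5 × 5.002 = 1.50 × 10⁷.
Original = 12.8 nM × 1.50 × 10⁷ = 1.92 × 10⁸ nM = 192 mM.

192 mM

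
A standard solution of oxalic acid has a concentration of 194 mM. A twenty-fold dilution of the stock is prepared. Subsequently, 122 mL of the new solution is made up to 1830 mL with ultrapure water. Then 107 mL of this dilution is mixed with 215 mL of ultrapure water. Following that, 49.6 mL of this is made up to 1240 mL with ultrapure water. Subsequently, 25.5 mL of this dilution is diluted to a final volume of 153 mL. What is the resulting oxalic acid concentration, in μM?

Overall dilution factor = 20 × 15 × 3.009 × 25 × 6 = 1.35 × 10⁵.
194 mM / 1.35 × 10⁵ = 1.43 × 10⁻³ mM = 1.43 μM.

1.43 μM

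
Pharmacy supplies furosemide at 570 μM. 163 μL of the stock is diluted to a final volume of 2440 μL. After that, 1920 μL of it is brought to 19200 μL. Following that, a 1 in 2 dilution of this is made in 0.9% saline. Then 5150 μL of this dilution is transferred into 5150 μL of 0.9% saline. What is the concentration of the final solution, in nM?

Overall dilution factor = 14.97 × 10 × 2 × 2 = 599.
570 μM / 599 = 0.952 μM = 952 nM.

952 nM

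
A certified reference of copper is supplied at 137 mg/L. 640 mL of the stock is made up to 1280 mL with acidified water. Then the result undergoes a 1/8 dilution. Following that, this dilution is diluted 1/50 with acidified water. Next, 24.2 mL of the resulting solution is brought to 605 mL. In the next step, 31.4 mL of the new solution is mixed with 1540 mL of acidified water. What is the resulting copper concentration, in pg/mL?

137 pg/mL

Overall dilution factor = 2 × 8 × 50 × 25 × 50.04 = 1.00 × 10⁶.
137 mg/L / 1.00 × 10⁶ = 1.37 × 10⁻⁴ mg/L = 137 pg/mL.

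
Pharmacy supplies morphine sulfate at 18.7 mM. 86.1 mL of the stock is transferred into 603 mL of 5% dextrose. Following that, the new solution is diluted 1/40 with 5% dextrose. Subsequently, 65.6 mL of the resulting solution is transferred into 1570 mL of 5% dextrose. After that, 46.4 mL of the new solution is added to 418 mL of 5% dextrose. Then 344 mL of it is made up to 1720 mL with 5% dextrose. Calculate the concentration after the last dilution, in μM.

Overall dilution factor = 8.003 × 40 × 24.93 × 10.01 × 5 = 3.99 × 10⁵.
18.7 mM / 3.99 × 10⁵ = 4.68 × 10⁻⁵ mM = 0.0468 μM.

0.0468 μM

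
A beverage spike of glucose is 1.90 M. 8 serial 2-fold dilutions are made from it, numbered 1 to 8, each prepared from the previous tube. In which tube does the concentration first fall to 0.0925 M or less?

tube 5

Tube n has concentration 1.90 M / 2ⁿ.
Need 2ⁿ ≥ 1.90 M / 0.0925 M = 20.5, so n ≥ 4.36.
First such tube: n = 5.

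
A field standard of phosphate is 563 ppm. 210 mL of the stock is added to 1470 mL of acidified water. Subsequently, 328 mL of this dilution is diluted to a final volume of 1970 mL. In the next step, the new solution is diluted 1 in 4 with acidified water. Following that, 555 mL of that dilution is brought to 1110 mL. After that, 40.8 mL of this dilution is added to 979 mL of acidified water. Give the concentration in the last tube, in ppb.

58.6 ppb

Overall dilution factor = 8 × 6.006 × 4 × 2 × 25.00 = 9608.
563 ppm / 9608 = 0.0586 ppm = 58.6 ppb.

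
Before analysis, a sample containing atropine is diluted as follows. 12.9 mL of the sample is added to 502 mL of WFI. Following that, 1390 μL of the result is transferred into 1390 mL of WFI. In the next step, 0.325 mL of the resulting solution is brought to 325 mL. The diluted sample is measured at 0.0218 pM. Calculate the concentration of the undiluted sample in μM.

Overall dilution factor = 39.91 × 1001 × 1000 = 4.00 × 10⁷.
Original = 0.0218 pM × 4.00 × 10⁷ = 8.71 × 10⁵ pM = 0.871 μM.

0.871 μM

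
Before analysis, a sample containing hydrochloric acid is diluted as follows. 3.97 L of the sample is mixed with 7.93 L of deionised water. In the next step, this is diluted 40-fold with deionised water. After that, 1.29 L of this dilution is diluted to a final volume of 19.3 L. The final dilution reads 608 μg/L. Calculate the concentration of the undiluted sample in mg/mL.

1.09 mg/mL

Overall dilution factor = 2.997 × 40 × 14.96 = 1794.
Original = 608 μg/L × 1794 = 1.09 × 10⁶ μg/L = 1.09 mg/mL.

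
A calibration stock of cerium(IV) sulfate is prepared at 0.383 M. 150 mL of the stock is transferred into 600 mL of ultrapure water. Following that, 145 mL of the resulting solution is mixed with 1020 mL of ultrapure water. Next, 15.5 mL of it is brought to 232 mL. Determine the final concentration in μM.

Overall dilution factor = 5 × 8.034 × 14.97 = 601.
0.383 M / 601 = 6.37 × 10⁻⁴ M = 637 μM.

637 μM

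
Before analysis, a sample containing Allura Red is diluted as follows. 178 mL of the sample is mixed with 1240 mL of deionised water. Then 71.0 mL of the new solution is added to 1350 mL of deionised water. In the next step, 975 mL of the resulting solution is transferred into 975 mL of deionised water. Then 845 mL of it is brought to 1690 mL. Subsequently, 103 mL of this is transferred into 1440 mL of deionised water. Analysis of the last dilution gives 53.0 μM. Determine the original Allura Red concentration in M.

0.506 M

Overall dilution factor = 7.966 × 20.01 × 2 × 2 × 14.98 = 9554.
Original = 53.0 μM × 9554 = 5.06 × 10⁵ μM = 0.506 M.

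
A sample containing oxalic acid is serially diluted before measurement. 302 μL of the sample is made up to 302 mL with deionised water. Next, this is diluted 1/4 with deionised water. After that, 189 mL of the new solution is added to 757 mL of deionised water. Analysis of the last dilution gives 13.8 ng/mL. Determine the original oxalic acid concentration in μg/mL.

276 μg/mL

Overall dilution factor = 1000 × 4 × 5.005 = 2.00 × 10⁴.
Original = 13.8 ng/mL × 2.00 × 10⁴ = 2.76 × 10⁵ ng/mL = 276 μg/mL.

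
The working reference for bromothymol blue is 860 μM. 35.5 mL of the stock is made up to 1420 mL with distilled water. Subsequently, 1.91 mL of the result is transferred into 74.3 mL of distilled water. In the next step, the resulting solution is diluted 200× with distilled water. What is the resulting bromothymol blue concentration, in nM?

Overall dilution factor = 40 × 39.90 × 200 = 3.19 × 10⁵.
860 μM / 3.19 × 10⁵ = 2.69 × 10⁻³ μM = 2.69 nM.

2.69 nM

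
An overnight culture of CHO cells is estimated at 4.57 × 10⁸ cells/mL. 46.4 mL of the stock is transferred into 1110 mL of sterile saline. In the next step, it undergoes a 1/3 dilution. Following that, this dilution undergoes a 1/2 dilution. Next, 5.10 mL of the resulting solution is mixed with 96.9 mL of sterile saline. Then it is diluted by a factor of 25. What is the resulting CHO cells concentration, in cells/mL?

6110 cells/mL

Overall dilution factor = 24.92 × 3 × 2 × 20 × 25 = 7.48 × 10⁴.
4.57 × 10⁸ cells/mL / 7.48 × 10⁴ = 6110 cells/mL.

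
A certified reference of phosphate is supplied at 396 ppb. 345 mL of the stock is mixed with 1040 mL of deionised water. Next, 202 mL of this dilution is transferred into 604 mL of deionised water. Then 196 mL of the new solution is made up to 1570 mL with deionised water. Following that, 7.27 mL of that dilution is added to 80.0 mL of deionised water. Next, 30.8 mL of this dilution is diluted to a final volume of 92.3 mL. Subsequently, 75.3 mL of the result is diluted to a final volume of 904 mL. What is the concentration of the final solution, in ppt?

7.15 ppt

Overall dilution factor = 4.014 × 3.990 × 8.010 × 12.00 × 2.997 × 12.01 = 5.54 × 10⁴.
396 ppb / 5.54 × 10⁴ = 7.15 × 10⁻³ ppb = 7.15 ppt.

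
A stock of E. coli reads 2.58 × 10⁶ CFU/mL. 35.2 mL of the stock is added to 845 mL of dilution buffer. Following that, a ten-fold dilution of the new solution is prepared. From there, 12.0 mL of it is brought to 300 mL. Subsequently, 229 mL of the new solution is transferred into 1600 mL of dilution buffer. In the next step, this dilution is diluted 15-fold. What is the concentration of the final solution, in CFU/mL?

3.44 CFU/mL

Overall dilution factor = 25.01 × 10 × 25 × 7.987 × 15 = 7.49 × 10⁵.
2.58 × 10⁶ CFU/mL / 7.49 × 10⁵ = 3.44 CFU/mL.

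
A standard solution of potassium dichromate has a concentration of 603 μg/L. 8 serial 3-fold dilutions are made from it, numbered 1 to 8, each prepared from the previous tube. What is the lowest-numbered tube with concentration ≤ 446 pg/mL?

tube 7

Tube n has concentration 603 μg/L / 3ⁿ.
Need 3ⁿ ≥ 603 μg/L / 446 pg/mL = 1352, so n ≥ 6.56.
First such tube: n = 7.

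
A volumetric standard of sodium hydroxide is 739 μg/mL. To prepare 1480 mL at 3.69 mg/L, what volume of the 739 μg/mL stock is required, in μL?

7390 μL

3.69 mg/L = 3.69 μg/mL.
V₁ = C₂V₂/C₁ = 3.69 × 1480 / 739 = 7.39 mL = 7390 μL.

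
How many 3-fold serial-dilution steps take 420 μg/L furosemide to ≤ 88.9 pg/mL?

Need 3ⁿ ≥ 4724, so n ≥ log(4724)/log(3) = 7.70.
Minimum whole steps: n = 8.

8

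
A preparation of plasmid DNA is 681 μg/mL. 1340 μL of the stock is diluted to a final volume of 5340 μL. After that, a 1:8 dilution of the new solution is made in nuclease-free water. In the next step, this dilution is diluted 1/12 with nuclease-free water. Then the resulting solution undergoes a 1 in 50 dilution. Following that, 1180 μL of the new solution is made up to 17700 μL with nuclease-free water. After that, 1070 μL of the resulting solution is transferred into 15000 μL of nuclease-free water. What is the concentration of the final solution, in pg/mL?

158 pg/mL

Overall dilution factor = 3.985 × 8 × 12 × 50 × 15 × 15.02 = 4.31 × 10⁶.
681 μg/mL / 4.31 × 10⁶ = 1.58 × 10⁻⁴ μg/mL = 158 pg/mL.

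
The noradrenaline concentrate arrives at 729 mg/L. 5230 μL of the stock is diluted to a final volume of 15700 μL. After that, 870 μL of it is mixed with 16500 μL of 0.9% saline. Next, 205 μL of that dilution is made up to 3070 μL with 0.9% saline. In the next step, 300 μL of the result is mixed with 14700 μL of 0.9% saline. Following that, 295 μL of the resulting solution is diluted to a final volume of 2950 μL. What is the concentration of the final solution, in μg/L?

1.62 μg/L

Overall dilution factor = 3.002 × 19.97 × 14.98 × 50 × 10 = 4.49 × 10⁵.
729 mg/L / 4.49 × 10⁵ = 1.62 × 10⁻³ mg/L = 1.62 μg/L.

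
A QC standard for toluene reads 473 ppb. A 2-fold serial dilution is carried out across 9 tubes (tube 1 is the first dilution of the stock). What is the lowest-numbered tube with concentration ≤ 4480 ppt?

Tube n has concentration 473 ppb / 2ⁿ.
Need 2ⁿ ≥ 473 ppb / 4480 ppt = 106, so n ≥ 6.72.
First such tube: n = 7.

tube 7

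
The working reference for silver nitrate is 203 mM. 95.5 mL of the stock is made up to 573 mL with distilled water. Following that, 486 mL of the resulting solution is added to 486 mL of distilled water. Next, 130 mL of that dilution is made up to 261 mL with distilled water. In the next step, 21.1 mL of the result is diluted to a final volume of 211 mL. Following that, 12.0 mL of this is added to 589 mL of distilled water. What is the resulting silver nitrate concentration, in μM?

16.8 μM

Overall dilution factor = 6 × 2 × 2.008 × 10 × 50.08 = 1.21 × 10⁴.
203 mM / 1.21 × 10⁴ = 0.0168 mM = 16.8 μM.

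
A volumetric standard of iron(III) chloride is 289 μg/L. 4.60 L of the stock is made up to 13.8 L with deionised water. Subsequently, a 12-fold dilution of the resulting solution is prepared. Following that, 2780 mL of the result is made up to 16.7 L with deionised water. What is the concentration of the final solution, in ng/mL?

1.34 ng/mL

Overall dilution factor = 3 × 12 × 6.007 = 216.
289 μg/L / 216 = 1.34 μg/L = 1.34 ng/mL.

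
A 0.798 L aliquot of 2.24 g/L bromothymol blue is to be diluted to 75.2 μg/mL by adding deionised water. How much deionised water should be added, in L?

23.0 L

75.2 μg/mL = 0.0752 g/L.
V₂ = C₁V₁/C₂ = 2.24 × 0.798 / 0.0752 = 23.8 L.
Diluent to add = V₂ − V₁ = 23.8 − 0.798 = 23.0 L.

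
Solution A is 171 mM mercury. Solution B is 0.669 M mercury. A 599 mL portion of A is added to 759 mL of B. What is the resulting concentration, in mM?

449 mM

C_B = 0.669 M = 669 mM.
C_mix = (C_A·V_A + C_B·V_B)/(V_A + V_B) = (171×599 + 669×759) / 1358 = 449 mM.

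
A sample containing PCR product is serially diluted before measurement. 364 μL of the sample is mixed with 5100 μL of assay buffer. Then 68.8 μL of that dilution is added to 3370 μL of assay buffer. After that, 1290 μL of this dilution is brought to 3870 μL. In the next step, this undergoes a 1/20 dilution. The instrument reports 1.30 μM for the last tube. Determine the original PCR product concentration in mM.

Overall dilution factor = 15.01 × 49.98 × 3 × 20 = 4.50 × 10⁴.
Original = 1.30 μM × 4.50 × 10⁴ = 5.85 × 10⁴ μM = 58.5 mM.

58.5 mM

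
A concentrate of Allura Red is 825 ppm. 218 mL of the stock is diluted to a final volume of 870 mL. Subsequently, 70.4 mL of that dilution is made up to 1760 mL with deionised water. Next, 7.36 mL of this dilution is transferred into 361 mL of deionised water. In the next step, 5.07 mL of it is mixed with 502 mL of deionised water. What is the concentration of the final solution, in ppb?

Overall dilution factor = 3.991 × 25 × 50.05 × 100.0 = 4.99 × 10⁵.
825 ppm / 4.99 × 10⁵ = 1.65 × 10⁻³ ppm = 1.65 ppb.

1.65 ppb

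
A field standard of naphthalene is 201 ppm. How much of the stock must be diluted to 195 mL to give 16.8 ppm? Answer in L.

0.0163 L

V₁ = C₂V₂/C₁ = 16.8 × 195 / 201 = 16.3 mL = 0.0163 L.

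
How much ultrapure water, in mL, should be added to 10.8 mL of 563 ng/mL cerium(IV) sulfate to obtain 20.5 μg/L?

20.5 μg/L = 20.5 ng/mL.
V₂ = C₁V₁/C₂ = 563 × 10.8 / 20.5 = 297 mL.
Diluent to add = V₂ − V₁ = 297 − 10.8 = 286 mL.

286 mL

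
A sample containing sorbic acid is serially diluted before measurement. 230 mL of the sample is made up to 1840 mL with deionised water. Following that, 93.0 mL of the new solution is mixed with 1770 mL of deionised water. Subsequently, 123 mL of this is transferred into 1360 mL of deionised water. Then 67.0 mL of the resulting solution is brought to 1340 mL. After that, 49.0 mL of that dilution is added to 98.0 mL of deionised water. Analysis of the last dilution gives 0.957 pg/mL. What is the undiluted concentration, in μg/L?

Overall dilution factor = 8 × 20.03 × 12.06 × 20 × 3 = 1.16 × 10⁵.
Original = 0.957 pg/mL × 1.16 × 10⁵ = 1.11 × 10⁵ pg/mL = 111 μg/L.

111 μg/L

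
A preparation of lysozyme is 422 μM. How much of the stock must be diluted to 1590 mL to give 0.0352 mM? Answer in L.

0.0352 mM = 35.2 μM.
V₁ = C₂V₂/C₁ = 35.2 × 1590 / 422 = 133 mL = 0.133 L.

0.133 L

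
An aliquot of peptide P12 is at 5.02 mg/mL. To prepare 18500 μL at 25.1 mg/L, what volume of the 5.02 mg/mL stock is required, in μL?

25.1 mg/L = 0.0251 mg/mL.
V₁ = C₂V₂/C₁ = 0.0251 × 18500 / 5.02 = 92.5 μL.

92.5 μL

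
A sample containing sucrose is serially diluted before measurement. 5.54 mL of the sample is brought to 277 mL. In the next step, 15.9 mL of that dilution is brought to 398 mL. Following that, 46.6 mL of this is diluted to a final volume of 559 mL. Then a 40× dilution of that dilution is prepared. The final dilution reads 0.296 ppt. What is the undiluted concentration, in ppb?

178 ppb

Overall dilution factor = 50 × 25.03 × 12.00 × 40 = 6.01 × 10⁵.
Original = 0.296 ppt × 6.01 × 10⁵ = 1.78 × 10⁵ ppt = 178 ppb.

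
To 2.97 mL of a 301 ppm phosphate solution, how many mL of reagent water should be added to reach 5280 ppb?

5280 ppb = 5.28 ppm.
V₂ = C₁V₁/C₂ = 301 × 2.97 / 5.28 = 169 mL.
Diluent to add = V₂ − V₁ = 169 − 2.97 = 166 mL.

166 mL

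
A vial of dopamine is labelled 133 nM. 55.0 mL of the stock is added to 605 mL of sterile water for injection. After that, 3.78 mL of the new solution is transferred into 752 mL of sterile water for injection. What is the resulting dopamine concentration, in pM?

Overall dilution factor = 12 × 199.9 = 2399.
133 nM / 2399 = 0.0554 nM = 55.4 pM.

55.4 pM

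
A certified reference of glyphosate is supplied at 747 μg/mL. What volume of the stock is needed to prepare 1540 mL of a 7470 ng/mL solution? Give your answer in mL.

7470 ng/mL = 7.47 μg/mL.
V₁ = C₂V₂/C₁ = 7.47 × 1540 / 747 = 15.4 mL.

15.4 mL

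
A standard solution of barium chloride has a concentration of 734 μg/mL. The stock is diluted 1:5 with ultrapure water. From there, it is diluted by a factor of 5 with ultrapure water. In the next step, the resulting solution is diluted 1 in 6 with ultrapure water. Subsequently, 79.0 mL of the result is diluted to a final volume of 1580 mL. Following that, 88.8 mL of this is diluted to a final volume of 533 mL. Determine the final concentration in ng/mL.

40.8 ng/mL

Overall dilution factor = 5 × 5 × 6 × 20 × 6.002 = 1.80 × 10⁴.
734 μg/mL / 1.80 × 10⁴ = 0.0408 μg/mL = 40.8 ng/mL.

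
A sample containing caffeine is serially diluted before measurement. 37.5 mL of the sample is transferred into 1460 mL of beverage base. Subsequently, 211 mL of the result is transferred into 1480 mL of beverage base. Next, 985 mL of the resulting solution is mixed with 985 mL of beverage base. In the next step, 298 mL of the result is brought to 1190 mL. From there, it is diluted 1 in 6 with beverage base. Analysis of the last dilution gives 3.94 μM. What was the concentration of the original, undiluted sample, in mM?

Overall dilution factor = 39.93 × 8.014 × 2 × 3.993 × 6 = 1.53 × 10⁴.
Original = 3.94 μM × 1.53 × 10⁴ = 6.04 × 10⁴ μM = 60.4 mM.

60.4 mM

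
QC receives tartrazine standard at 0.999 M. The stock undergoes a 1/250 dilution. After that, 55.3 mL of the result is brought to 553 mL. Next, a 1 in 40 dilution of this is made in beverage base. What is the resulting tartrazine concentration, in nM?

9990 nM

Overall dilution factor = 250 × 10 × 40 = 1.00 × 10⁵.
0.999 M / 1.00 × 10⁵ = 9.99 × 10⁻⁶ M = 9990 nM.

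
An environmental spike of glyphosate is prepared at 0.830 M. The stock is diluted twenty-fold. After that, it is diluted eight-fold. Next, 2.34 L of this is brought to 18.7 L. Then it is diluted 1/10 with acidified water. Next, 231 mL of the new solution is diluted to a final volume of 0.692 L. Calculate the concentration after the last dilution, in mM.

0.0217 mM

Overall dilution factor = 20 × 8 × 7.991 × 10 × 2.996 = 3.83 × 10⁴.
0.830 M / 3.83 × 10⁴ = 2.17 × 10⁻⁵ M = 0.0217 mM.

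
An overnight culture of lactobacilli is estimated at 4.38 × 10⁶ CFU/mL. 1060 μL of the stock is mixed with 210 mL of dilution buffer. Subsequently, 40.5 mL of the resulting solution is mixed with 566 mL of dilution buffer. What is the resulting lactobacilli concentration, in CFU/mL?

Overall dilution factor = 199.1 × 14.98 = 2982.
4.38 × 10⁶ CFU/mL / 2982 = 1470 CFU/mL.

1470 CFU/mL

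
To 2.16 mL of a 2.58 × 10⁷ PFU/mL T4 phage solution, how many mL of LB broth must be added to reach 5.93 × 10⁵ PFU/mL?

91.8 mL

V₂ = C₁V₁/C₂ = 2.58 × 10⁷ × 2.16 / 5.93 × 10⁵ = 94.0 mL.
Diluent to add = V₂ − V₁ = 94.0 − 2.16 = 91.8 mL.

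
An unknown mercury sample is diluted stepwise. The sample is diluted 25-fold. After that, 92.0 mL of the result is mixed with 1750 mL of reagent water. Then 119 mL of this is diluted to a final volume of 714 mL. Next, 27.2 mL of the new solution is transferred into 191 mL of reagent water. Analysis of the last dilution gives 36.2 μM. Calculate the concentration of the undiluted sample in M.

Overall dilution factor = 25 × 20.02 × 6 × 8.022 = 2.41 × 10⁴.
Original = 36.2 μM × 2.41 × 10⁴ = 8.72 × 10⁵ μM = 0.872 M.

0.872 M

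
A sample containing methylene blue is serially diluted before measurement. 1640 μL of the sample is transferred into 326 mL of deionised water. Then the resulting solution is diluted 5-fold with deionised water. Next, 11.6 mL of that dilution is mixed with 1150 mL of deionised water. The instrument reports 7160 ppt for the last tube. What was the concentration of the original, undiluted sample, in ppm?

Overall dilution factor = 199.8 × 5 × 100.1 = 1.00 × 10⁵.
Original = 7160 ppt × 1.00 × 10⁵ = 7.16 × 10⁸ ppt = 716 ppm.

716 ppm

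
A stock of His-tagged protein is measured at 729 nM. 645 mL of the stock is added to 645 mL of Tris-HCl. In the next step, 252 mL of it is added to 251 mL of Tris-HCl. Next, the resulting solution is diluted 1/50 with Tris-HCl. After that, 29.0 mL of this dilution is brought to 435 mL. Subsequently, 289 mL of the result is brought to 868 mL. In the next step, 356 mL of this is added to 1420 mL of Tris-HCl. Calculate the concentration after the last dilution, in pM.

Overall dilution factor = 2 × 1.996 × 50 × 15 × 3.003 × 4.989 = 4.49 × 10⁴.
729 nM / 4.49 × 10⁴ = 0.0163 nM = 16.3 pM.

16.3 pM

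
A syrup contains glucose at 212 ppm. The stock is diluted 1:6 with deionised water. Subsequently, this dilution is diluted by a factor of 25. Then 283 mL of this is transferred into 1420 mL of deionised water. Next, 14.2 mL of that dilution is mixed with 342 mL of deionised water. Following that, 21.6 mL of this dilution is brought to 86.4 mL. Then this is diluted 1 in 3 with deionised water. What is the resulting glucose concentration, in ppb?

0.780 ppb

Overall dilution factor = 6 × 25 × 6.018 × 25.08 × 4 × 3 = 2.72 × 10⁵.
212 ppm / 2.72 × 10⁵ = 7.80 × 10⁻⁴ ppm = 0.780 ppb.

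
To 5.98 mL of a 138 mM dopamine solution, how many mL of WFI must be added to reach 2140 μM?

380 mL

2140 μM = 2.14 mM.
V₂ = C₁V₁/C₂ = 138 × 5.98 / 2.14 = 386 mL.
Diluent to add = V₂ − V₁ = 386 − 5.98 = 380 mL.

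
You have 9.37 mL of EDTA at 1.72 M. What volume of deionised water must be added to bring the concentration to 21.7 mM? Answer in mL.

733 mL

21.7 mM = 0.0217 M.
V₂ = C₁V₁/C₂ = 1.72 × 9.37 / 0.0217 = 743 mL.
Diluent to add = V₂ − V₁ = 743 − 9.37 = 733 mL.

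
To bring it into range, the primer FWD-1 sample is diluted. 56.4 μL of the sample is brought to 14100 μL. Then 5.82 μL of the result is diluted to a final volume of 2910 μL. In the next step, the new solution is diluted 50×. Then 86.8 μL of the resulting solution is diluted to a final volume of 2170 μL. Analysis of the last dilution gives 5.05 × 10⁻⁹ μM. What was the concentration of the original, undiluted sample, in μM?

0.789 μM

Overall dilution factor = 250 × 500 × 50 × 25 = 1.56 × 10⁸.
Original = 5.05 × 10⁻⁹ μM × 1.56 × 10⁸ = 0.789 μM.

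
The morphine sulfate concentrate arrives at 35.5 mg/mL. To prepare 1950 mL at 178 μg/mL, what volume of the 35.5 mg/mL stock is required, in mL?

178 μg/mL = 0.178 mg/mL.
V₁ = C₂V₂/C₁ = 0.178 × 1950 / 35.5 = 9.78 mL.

9.78 mL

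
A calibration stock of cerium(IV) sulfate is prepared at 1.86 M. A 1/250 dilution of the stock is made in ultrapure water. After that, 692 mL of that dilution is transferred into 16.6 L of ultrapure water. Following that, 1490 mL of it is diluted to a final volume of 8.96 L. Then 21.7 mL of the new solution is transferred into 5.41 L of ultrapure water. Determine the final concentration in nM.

198 nM

Overall dilution factor = 250 × 24.99 × 6.013 × 250.3 = 9.40 × 10⁶.
1.86 M / 9.40 × 10⁶ = 1.98 × 10⁻⁷ M = 198 nM.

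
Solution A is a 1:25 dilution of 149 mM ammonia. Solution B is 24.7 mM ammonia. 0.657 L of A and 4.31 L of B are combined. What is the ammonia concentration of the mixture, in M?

0.0222 M

C_A = 149 mM / 25 = 5.96 mM.
C_mix = (C_A·V_A + C_B·V_B)/(V_A + V_B) = (5.96×0.657 + 24.7×4.31) / 4.967 = 22.2 mM = 0.0222 M.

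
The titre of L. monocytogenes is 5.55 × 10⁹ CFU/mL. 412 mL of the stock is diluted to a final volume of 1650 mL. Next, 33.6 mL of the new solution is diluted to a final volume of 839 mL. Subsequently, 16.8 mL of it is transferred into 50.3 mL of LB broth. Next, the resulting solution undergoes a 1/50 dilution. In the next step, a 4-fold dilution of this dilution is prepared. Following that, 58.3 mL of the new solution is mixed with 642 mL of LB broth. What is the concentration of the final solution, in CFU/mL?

5780 CFU/mL

Overall dilution factor = 4.005 × 24.97 × 3.994 × 50 × 4 × 12.01 = 9.60 × 10⁵.
5.55 × 10⁹ CFU/mL / 9.60 × 10⁵ = 5780 CFU/mL.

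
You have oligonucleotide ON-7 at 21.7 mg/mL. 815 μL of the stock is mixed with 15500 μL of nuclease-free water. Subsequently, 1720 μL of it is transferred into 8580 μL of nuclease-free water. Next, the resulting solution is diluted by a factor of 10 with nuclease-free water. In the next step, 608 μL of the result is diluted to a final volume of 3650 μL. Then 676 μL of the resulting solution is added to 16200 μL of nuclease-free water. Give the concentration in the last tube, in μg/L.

121 μg/L

Overall dilution factor = 20.02 × 5.988 × 10 × 6.003 × 24.96 = 1.80 × 10⁵.
21.7 mg/mL / 1.80 × 10⁵ = 1.21 × 10⁻⁴ mg/mL = 121 μg/L.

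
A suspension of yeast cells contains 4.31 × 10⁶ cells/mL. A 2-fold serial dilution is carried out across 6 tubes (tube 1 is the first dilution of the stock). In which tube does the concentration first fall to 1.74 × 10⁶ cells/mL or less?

Tube n has concentration 4.31 × 10⁶ cells/mL / 2ⁿ.
Need 2ⁿ ≥ 4.31 × 10⁶ cells/mL / 1.74 × 10⁶ cells/mL = 2.48, so n ≥ 1.31.
First such tube: n = 2.

tube 2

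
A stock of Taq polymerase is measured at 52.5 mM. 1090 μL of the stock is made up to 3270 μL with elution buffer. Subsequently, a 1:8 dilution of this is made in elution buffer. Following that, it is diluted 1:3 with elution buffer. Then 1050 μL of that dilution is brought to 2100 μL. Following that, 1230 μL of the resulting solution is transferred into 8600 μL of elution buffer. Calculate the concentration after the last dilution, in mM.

0.0456 mM

Overall dilution factor = 3 × 8 × 3 × 2 × 7.992 = 1151.
52.5 mM / 1151 = 0.0456 mM.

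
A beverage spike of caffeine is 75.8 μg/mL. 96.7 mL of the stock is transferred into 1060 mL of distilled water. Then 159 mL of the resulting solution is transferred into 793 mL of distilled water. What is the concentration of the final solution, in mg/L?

1.06 mg/L

Overall dilution factor = 11.96 × 5.987 = 71.6.
75.8 μg/mL / 71.6 = 1.06 μg/mL = 1.06 mg/L.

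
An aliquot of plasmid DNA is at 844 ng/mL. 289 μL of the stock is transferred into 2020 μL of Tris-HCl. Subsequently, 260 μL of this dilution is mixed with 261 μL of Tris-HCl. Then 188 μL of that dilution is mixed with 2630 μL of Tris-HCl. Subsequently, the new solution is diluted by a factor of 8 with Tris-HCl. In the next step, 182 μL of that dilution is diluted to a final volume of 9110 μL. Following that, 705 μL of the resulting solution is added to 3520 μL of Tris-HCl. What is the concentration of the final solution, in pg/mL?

1.47 pg/mL

Overall dilution factor = 7.990 × 2.004 × 14.99 × 8 × 50.05 × 5.993 = 5.76 × 10⁵.
844 ng/mL / 5.76 × 10⁵ = 1.47 × 10⁻³ ng/mL = 1.47 pg/mL.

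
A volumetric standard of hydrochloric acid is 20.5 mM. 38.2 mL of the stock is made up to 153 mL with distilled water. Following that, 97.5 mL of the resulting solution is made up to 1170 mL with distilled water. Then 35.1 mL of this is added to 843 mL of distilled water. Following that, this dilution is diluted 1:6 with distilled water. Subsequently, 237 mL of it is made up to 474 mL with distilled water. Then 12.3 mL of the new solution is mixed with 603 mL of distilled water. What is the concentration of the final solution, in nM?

28.4 nM

Overall dilution factor = 4.005 × 12 × 25.02 × 6 × 2 × 50.02 = 7.22 × 10⁵.
20.5 mM / 7.22 × 10⁵ = 2.84 × 10⁻⁵ mM = 28.4 nM.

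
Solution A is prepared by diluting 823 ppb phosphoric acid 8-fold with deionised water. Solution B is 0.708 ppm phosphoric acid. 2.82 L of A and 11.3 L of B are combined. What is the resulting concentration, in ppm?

C_A = 823 ppb / 8 = 103 ppb.
C_B = 0.708 ppm = 708 ppb.
C_mix = (C_A·V_A + C_B·V_B)/(V_A + V_B) = (103×2.82 + 708×11.3) / 14.12 = 587 ppb = 0.587 ppm.

0.587 ppm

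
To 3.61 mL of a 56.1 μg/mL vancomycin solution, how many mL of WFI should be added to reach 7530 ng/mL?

23.3 mL

7530 ng/mL = 7.53 μg/mL.
V₂ = C₁V₁/C₂ = 56.1 × 3.61 / 7.53 = 26.9 mL.
Diluent to add = V₂ − V₁ = 26.9 − 3.61 = 23.3 mL.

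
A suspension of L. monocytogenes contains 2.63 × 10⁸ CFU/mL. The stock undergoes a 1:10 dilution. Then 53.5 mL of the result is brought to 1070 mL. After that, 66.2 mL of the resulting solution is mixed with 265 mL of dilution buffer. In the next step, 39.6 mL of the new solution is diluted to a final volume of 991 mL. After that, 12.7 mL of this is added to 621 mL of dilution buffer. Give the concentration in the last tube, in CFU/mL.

Overall dilution factor = 10 × 20 × 5.003 × 25.03 × 49.90 = 1.25 × 10⁶.
2.63 × 10⁸ CFU/mL / 1.25 × 10⁶ = 210 CFU/mL.

210 CFU/mL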